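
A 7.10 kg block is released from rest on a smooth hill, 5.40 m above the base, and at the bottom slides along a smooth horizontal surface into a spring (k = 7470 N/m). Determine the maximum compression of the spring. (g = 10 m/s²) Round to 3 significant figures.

Energy conservation (no friction) from release to max compression: mgh = ½kx²
x = √(2mgh/k) = √(2 × 7.10 × 10 × 5.40 / 7470) = 0.3204 m

x = 0.320 m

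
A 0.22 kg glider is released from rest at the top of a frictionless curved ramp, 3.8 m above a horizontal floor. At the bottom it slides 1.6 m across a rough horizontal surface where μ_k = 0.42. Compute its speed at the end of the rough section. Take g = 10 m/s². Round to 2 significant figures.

Energy bookkeeping (friction removes W_f = μ_k N d):
mgh = ½mv² + μ_k m g d
W_f = μ_k mg d = (0.42)(0.22)(10)(1.6) = 1.478 J
½mv² = mgh − W_f = 8.3600 − 1.478 = 6.8816 J
v = √(2 × 6.8816/0.22) = 7.909 m/s

v = 7.9 m/s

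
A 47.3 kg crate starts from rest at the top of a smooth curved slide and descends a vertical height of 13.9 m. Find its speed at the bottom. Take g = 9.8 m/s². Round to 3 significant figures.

Energy conservation between the two points: mgh = ½mv²
v = √(2gh) = √(2 × 9.8 × 13.9) = √272.44 = 16.51 m/s

v = 16.5 m/s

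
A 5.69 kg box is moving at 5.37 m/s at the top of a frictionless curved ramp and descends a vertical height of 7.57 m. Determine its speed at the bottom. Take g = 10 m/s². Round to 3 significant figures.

Mechanical energy is conserved (no friction): ½mv₀² + mgh = ½mv²
The mass cancels from both sides.
v² = v₀² + 2gh = (5.37)² + 2(10)(7.57) = 180.24
v = √180.24 = 13.43 m/s

v = 13.4 m/s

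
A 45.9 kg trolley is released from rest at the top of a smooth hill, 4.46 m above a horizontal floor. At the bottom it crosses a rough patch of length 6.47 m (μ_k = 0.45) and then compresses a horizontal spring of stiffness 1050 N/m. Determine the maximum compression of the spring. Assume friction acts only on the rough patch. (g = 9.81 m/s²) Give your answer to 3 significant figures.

Initial energy: E₁ = mgh = (45.9)(9.81)(4.46) = 2008.2 J
Friction removes W_f = μ_k mg d = (0.45)(45.9)(9.81)(6.47) = 1311 J
Energy reaching the spring: E = 2008.2 − 1311 = 697.26 J
At max compression ½kx² = E ⇒ x = √(2E/k) = √(2 × 697.26/1050) = 1.152 m

x = 1.15 m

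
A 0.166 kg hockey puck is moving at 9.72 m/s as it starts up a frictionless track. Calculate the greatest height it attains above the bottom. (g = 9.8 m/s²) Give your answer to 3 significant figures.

By energy conservation, ½mv² = mgh
h = v²/(2g) = 9.72²/(2 × 9.8) = 4.820 m

h = 4.82 m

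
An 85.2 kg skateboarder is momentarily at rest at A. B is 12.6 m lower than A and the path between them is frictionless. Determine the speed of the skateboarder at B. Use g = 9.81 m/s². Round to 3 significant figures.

Equating total energy at the two states: mgh = ½mv²
v = √(2gh) = √(2 × 9.81 × 12.6) = √247.21 = 15.72 m/s

v = 15.7 m/s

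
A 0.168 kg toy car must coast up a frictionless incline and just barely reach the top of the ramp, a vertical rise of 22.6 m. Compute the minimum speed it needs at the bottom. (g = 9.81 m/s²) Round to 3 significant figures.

At the top it is momentarily at rest, so all KE converts to PE: ½mv² = mgh
v = √(2gh) = √(2 × 9.81 × 22.6) = 21.06 m/s

v = 21.1 m/s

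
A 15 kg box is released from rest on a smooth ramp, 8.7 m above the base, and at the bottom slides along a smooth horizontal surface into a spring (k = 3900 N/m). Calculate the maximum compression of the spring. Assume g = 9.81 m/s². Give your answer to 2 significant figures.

x = 0.81 m

Gravitational PE at the top equals spring PE at max compression: mgh = ½kx²
x = √(2mgh/k) = √(2 × 15 × 9.81 × 8.7 / 3900) = 0.8103 m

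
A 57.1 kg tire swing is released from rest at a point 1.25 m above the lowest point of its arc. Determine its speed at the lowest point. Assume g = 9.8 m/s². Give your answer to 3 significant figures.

v = 4.95 m/s

Equating total energy at the two states: mgh = ½mv²
The mass cancels from both sides.
v = √(2gh) = √(2 × 9.8 × 1.25) = √24.500 = 4.950 m/s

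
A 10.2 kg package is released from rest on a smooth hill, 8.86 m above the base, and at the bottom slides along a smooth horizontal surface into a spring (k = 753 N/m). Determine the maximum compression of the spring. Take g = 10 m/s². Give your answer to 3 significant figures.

x = 1.55 m

Gravitational PE at the top equals spring PE at max compression: mgh = ½kx²
x = √(2mgh/k) = √(2 × 10.2 × 10 × 8.86 / 753) = 1.549 m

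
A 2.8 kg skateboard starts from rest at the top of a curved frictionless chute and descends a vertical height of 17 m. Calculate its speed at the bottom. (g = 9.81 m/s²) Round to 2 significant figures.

By conservation of mechanical energy, mgh = ½mv²
The mass cancels from both sides.
v = √(2gh) = √(2 × 9.81 × 17) = √333.54 = 18.26 m/s

v = 18 m/s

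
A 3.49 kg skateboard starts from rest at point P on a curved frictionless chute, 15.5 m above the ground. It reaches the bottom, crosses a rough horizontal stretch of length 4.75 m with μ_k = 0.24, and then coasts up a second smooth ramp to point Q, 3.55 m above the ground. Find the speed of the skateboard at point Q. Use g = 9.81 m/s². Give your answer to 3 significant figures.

Energy at P: mgh₁ = (3.49)(9.81)(15.5) = 530.67 J
Friction loss: W_f = μ_k mg d = 39.03 J
At Q: ½mv² + mgh₂ = mgh₁ − W_f
½mv² = 530.67 − 39.03 − 121.54 = 370.10 J
v = √(2 × 370.10/3.49) = 14.56 m/s

v = 14.6 m/s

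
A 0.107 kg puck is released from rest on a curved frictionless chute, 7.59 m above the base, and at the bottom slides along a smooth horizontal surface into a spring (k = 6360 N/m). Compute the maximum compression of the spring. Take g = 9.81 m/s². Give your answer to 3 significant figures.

At max compression the puck is momentarily at rest: mgh = ½kx²
x = √(2mgh/k) = √(2 × 0.107 × 9.81 × 7.59 / 6360) = 0.05005 m

x = 0.0501 m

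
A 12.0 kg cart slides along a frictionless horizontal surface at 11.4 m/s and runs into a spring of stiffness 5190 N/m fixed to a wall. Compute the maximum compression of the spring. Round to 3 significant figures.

x = 0.548 m

Conservation of energy between contact and max compression: ½mv² = ½kx²
x = v√(m/k) = 11.4 × √(12.0/5190) = 0.5482 m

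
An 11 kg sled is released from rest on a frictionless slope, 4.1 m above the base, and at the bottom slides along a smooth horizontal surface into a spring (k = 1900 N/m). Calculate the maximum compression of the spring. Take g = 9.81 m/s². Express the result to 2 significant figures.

At max compression the sled is momentarily at rest: mgh = ½kx²
x = √(2mgh/k) = √(2 × 11 × 9.81 × 4.1 / 1900) = 0.6824 m

x = 0.68 m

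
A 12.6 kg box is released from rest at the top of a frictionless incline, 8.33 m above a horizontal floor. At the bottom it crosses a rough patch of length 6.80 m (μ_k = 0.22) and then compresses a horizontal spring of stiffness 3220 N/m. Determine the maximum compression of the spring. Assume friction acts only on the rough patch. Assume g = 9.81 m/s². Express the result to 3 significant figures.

Initial energy: E₁ = mgh = (12.6)(9.81)(8.33) = 1029.6 J
Friction removes W_f = μ_k mg d = (0.22)(12.6)(9.81)(6.80) = 184.9 J
Energy reaching the spring: E = 1029.6 − 184.9 = 844.72 J
At max compression ½kx² = E ⇒ x = √(2E/k) = √(2 × 844.72/3220) = 0.7243 m

x = 0.724 m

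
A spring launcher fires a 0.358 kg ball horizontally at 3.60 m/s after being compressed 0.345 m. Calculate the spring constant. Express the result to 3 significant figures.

Energy stored in the spring equals the launch KE: ½kx² = ½mv²
k = mv²/x² = (0.358)(3.60)²/(0.345)² = 38.98 N/m

k = 39.0 N/m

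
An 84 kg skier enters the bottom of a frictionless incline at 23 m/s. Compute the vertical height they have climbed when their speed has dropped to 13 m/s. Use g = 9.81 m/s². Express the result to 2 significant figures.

h = 18 m

Conservation of energy: ½mv₁² = ½mv₂² + mgh
h = (v₁² − v₂²)/(2g) = (23² − 13²)/(2 × 9.81) = 18.35 m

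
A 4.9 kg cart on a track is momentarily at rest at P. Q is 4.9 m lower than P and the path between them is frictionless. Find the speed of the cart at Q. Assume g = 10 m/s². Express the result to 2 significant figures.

Equating total energy at the two states: mgh = ½mv²
The mass cancels from both sides.
v = √(2gh) = √(2 × 10 × 4.9) = √98.000 = 9.899 m/s

v = 9.9 m/s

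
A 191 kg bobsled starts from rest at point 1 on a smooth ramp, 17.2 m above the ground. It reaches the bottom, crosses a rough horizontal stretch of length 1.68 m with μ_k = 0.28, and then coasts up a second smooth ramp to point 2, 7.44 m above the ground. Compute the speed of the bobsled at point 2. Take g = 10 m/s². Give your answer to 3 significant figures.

v = 13.6 m/s

Energy at 1: mgh₁ = (191)(10)(17.2) = 32852 J
Friction loss: W_f = μ_k mg d = 898.5 J
At 2: ½mv² + mgh₂ = mgh₁ − W_f
½mv² = 32852 − 898.5 − 14210 = 17743 J
v = √(2 × 17743/191) = 13.63 m/s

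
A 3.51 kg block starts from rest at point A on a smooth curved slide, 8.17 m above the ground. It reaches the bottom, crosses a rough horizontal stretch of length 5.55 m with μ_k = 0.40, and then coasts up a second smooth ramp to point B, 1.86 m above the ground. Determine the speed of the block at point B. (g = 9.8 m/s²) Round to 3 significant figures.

v = 8.95 m/s

Energy at A: mgh₁ = (3.51)(9.8)(8.17) = 281.03 J
Friction loss: W_f = μ_k mg d = 76.36 J
At B: ½mv² + mgh₂ = mgh₁ − W_f
½mv² = 281.03 − 76.36 − 63.980 = 140.69 J
v = √(2 × 140.69/3.51) = 8.953 m/s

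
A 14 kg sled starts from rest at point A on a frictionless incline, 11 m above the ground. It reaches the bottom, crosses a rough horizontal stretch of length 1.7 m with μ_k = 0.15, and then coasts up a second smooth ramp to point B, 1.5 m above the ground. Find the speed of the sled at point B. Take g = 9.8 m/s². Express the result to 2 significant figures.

v = 13 m/s

Energy at A: mgh₁ = (14)(9.8)(11) = 1509.2 J
Friction loss: W_f = μ_k mg d = 34.99 J
At B: ½mv² + mgh₂ = mgh₁ − W_f
½mv² = 1509.2 − 34.99 − 205.80 = 1268.4 J
v = √(2 × 1268.4/14) = 13.46 m/s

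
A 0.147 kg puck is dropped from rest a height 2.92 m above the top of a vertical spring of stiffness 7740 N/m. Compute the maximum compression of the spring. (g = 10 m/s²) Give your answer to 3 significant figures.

x = 0.0335 m

Let x be the compression. The total drop is H + x, and the puck is instantaneously at rest at max compression, so energy conservation gives:
mg(H + x) = ½kx²
½(7740)x² − (0.147)(10)x − (0.147)(10)(2.92) = 0
3870x² − 1.470x − 4.292 = 0
x = [1.470 + √(2.161 + 66446)]/(2 × 3870) = 0.03349 m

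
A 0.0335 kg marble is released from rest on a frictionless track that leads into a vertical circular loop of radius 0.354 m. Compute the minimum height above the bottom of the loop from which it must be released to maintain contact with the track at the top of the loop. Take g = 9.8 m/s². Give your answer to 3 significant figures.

At the top, for minimum speed gravity alone supplies the centripetal force: mg = mv_top²/r ⇒ v_top² = gr = 3.469 m²/s²
Energy conservation from release height h to the top (height 2r): mgh = ½mv_top² + mg(2r)
h = v_top²/(2g) + 2r = r/2 + 2r = 5r/2 = 0.8850 m

h = 0.885 m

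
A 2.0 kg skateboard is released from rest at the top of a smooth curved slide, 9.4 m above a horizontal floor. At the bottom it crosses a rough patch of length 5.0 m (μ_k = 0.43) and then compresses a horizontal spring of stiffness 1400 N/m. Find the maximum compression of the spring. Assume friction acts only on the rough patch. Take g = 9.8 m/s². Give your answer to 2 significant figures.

Initial energy: E₁ = mgh = (2.0)(9.8)(9.4) = 184.24 J
Friction removes W_f = μ_k mg d = (0.43)(2.0)(9.8)(5.0) = 42.14 J
Energy reaching the spring: E = 184.24 − 42.14 = 142.10 J
At max compression ½kx² = E ⇒ x = √(2E/k) = √(2 × 142.10/1400) = 0.4506 m

x = 0.45 m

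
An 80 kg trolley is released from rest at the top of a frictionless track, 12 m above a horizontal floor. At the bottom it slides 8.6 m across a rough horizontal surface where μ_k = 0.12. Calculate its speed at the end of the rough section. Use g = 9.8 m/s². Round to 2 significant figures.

v = 15 m/s

Applying the work–energy principle:
mgh = ½mv² + μ_k m g d
W_f = μ_k mg d = (0.12)(80)(9.8)(8.6) = 809.1 J
½mv² = mgh − W_f = 9408.0 − 809.1 = 8598.9 J
v = √(2 × 8598.9/80) = 14.66 m/s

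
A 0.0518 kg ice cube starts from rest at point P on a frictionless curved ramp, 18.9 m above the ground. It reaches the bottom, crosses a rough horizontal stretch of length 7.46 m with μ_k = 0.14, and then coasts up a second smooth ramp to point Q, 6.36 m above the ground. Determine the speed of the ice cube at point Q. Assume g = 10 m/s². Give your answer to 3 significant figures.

Energy at P: mgh₁ = (0.0518)(10)(18.9) = 9.7902 J
Friction loss: W_f = μ_k mg d = 0.5410 J
At Q: ½mv² + mgh₂ = mgh₁ − W_f
½mv² = 9.7902 − 0.5410 − 3.2945 = 5.9547 J
v = √(2 × 5.9547/0.0518) = 15.16 m/s

v = 15.2 m/s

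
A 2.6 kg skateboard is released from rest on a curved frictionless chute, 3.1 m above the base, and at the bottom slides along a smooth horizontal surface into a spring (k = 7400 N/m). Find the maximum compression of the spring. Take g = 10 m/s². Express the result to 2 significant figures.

Energy conservation (no friction) from release to max compression: mgh = ½kx²
x = √(2mgh/k) = √(2 × 2.6 × 10 × 3.1 / 7400) = 0.1476 m

x = 0.15 m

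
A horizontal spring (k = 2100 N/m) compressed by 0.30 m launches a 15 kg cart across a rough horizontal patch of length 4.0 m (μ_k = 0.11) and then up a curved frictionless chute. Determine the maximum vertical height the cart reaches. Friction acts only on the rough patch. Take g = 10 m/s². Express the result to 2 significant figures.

Spring energy: E₀ = ½kx² = ½(2100)(0.30)² = 94.500 J
Friction: W_f = μ_k mg d = (0.11)(15)(10)(4.0) = 66.00 J
Energy at base of ramp: E = 94.500 − 66.00 = 28.500 J
At max height all remaining energy is PE: mgh = E ⇒ h = E/(mg) = 28.500/(15 × 10) = 0.1900 m

h = 0.19 m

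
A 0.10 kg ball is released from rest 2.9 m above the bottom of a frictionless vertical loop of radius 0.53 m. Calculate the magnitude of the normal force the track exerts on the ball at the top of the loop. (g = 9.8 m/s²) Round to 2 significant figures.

Energy from release to top (height 2r): mgh = ½mv_top² + mg(2r)
v_top² = 2g(h − 2r) = 2(9.8)(2.9 − 1.060) = 36.064 m²/s²
At the top, both N and weight point toward the centre: N + mg = mv_top²/r
N = m(v_top²/r − g) = 0.10(36.064/0.53 − 9.8) = 5.825 N

N = 5.8 N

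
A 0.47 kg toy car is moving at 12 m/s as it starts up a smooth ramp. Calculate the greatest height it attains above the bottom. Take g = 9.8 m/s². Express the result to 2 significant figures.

h = 7.3 m

By energy conservation, ½mv² = mgh
h = v²/(2g) = 12²/(2 × 9.8) = 7.347 m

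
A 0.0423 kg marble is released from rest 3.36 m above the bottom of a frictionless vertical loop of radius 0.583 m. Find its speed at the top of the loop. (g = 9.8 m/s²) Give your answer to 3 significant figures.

Energy conservation: mgh = ½mv_top² + mg(2r)
v_top² = 2g(h − 2r) = 2(9.8)(3.36 − 1.166) = 43.00
v_top = 6.558 m/s

v = 6.56 m/s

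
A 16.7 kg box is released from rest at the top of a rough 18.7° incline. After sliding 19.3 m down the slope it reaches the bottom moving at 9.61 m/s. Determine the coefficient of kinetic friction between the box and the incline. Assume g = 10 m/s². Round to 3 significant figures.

mgh = ½mv² + μ_k (mg cosθ) L, with h = L sinθ
mgL sinθ = 1033.4 J; ½mv² = 771.14 J
W_f = 1033.4 − 771.14 = 262.2 J
μ_k = W_f/(mg cosθ · L) = 262.2/(158.2 × 19.3) = 0.08589

μ_k = 0.0859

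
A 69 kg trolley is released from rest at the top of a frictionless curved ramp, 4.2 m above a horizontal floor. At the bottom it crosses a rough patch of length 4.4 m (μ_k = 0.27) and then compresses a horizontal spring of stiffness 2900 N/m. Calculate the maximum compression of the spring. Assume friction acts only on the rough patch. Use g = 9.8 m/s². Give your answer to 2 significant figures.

Initial energy: E₁ = mgh = (69)(9.8)(4.2) = 2840.0 J
Friction removes W_f = μ_k mg d = (0.27)(69)(9.8)(4.4) = 803.3 J
Energy reaching the spring: E = 2840.0 − 803.3 = 2036.7 J
At max compression ½kx² = E ⇒ x = √(2E/k) = √(2 × 2036.7/2900) = 1.185 m

x = 1.2 m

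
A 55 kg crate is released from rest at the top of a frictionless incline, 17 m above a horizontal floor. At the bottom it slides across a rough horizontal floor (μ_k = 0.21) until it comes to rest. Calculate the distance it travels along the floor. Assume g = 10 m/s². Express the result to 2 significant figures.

d = 81 m

Applying the work–energy principle:
At rest all PE has been dissipated by friction: mgh = μ_k m g d
d = h/μ_k = 17/0.21 = 80.95 m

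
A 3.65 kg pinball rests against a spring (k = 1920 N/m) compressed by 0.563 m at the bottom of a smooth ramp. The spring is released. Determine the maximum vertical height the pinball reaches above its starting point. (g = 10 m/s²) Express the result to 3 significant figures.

All spring PE becomes gravitational PE at the highest point: ½kx² = mgh
h = kx²/(2mg) = (1920)(0.563)²/(2 × 3.65 × 10) = 8.337 m

h = 8.34 m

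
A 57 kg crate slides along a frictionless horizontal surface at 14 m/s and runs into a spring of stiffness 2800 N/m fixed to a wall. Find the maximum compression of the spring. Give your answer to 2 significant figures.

x = 2.0 m

All KE is stored as spring PE at maximum compression: ½mv² = ½kx²
x = v√(m/k) = 14 × √(57/2800) = 1.997 m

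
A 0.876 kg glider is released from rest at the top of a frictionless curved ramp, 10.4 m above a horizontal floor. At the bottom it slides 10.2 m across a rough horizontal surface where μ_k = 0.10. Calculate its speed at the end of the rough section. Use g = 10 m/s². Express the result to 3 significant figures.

Energy bookkeeping (friction removes W_f = μ_k N d):
mgh = ½mv² + μ_k m g d
W_f = μ_k mg d = (0.10)(0.876)(10)(10.2) = 8.935 J
½mv² = mgh − W_f = 91.104 − 8.935 = 82.169 J
v = √(2 × 82.169/0.876) = 13.70 m/s

v = 13.7 m/s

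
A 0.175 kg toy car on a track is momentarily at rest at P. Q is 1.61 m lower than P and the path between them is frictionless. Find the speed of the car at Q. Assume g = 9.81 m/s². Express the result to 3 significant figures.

Energy conservation between the two points: mgh = ½mv²
The mass cancels from both sides.
v = √(2gh) = √(2 × 9.81 × 1.61) = √31.588 = 5.620 m/s

v = 5.62 m/s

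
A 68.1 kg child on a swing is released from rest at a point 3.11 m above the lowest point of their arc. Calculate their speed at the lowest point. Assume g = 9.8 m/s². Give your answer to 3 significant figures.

v = 7.81 m/s

Equating total energy at the two states: mgh = ½mv²
The mass cancels from both sides.
v = √(2gh) = √(2 × 9.8 × 3.11) = √60.956 = 7.807 m/s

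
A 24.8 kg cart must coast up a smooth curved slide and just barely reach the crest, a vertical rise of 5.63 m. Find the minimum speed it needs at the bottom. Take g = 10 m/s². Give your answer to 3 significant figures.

v = 10.6 m/s

At the top it is momentarily at rest, so all KE converts to PE: ½mv² = mgh
v = √(2gh) = √(2 × 10 × 5.63) = 10.61 m/s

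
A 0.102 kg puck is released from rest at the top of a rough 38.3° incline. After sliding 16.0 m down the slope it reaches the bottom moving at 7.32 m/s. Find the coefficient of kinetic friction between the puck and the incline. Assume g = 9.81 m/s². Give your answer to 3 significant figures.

μ_k = 0.572

The energy dissipated by friction is the PE lost minus the KE gained:
mgL sinθ = 9.9226 J; ½mv² = 2.7327 J
W_f = 9.9226 − 2.7327 = 7.190 J
μ_k = W_f/(mg cosθ · L) = 7.190/(0.7853 × 16.0) = 0.5723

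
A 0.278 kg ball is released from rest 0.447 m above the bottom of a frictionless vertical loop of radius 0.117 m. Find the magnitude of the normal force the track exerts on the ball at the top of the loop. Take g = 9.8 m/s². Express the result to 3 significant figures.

Energy from release to top (height 2r): mgh = ½mv_top² + mg(2r)
v_top² = 2g(h − 2r) = 2(9.8)(0.447 − 0.2340) = 4.1748 m²/s²
At the top, both N and weight point toward the centre: N + mg = mv_top²/r
N = m(v_top²/r − g) = 0.278(4.1748/0.117 − 9.8) = 7.195 N

N = 7.20 N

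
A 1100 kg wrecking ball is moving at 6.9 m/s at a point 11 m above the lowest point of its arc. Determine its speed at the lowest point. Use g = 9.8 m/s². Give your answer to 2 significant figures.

v = 16 m/s

Equating total energy at the two states: ½mv₀² + mgh = ½mv²
v² = v₀² + 2gh = (6.9)² + 2(9.8)(11) = 263.21
v = √263.21 = 16.22 m/s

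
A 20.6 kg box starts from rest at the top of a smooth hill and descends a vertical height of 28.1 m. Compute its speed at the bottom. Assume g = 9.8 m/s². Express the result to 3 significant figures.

Mechanical energy is conserved (no friction): mgh = ½mv²
The mass cancels from both sides.
v = √(2gh) = √(2 × 9.8 × 28.1) = √550.76 = 23.47 m/s

v = 23.5 m/s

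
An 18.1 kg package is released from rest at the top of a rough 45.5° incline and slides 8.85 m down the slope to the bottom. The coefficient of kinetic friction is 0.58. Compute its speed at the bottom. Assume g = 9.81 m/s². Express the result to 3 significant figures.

Work–energy: mg(L sinθ) − μ_k(mg cosθ)L = ½mv²
mgh = mgL sinθ = (18.1)(9.81)(8.85)sin45.5° = 1120.8 J
W_f = μ_k mg cosθ · L = (0.58)(18.1)(9.81)cos45.5°·8.85 = 638.8 J
½mv² = 1120.8 − 638.8 = 481.99 J
v = √(2 × 481.99/18.1) = 7.298 m/s

v = 7.30 m/s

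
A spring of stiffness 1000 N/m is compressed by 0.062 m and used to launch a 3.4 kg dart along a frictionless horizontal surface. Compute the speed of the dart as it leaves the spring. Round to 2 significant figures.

The dart leaves the spring when the spring is at natural length, so ½kx² = ½mv²
v = x√(k/m) = 0.062 × √(1000/3.4) = 1.063 m/s

v = 1.1 m/s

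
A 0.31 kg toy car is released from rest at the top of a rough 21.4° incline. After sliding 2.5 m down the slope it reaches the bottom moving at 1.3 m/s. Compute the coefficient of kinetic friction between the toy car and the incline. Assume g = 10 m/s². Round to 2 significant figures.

Energy balance down the incline: mg L sinθ − ½mv² = μ_k (mg cosθ) L
mgL sinθ = 2.8278 J; ½mv² = 0.26195 J
W_f = 2.8278 − 0.26195 = 2.566 J
μ_k = W_f/(mg cosθ · L) = 2.566/(2.886 × 2.5) = 0.3556

μ_k = 0.36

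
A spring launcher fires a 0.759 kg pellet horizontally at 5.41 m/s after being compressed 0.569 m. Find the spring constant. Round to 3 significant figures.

½kx² = ½mv²
k = mv²/x² = (0.759)(5.41)²/(0.569)² = 68.61 N/m

k = 68.6 N/m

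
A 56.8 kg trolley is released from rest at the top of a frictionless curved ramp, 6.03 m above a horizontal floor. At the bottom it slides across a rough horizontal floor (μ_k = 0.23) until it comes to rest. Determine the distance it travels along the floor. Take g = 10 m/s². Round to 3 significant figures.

Applying the work–energy principle:
At rest all PE has been dissipated by friction: mgh = μ_k m g d
d = h/μ_k = 6.03/0.23 = 26.22 m

d = 26.2 m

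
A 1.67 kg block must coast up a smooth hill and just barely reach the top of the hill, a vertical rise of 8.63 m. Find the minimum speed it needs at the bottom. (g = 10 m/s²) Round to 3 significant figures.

v = 13.1 m/s

At the top it is momentarily at rest, so all KE converts to PE: ½mv² = mgh
v = √(2gh) = √(2 × 10 × 8.63) = 13.14 m/s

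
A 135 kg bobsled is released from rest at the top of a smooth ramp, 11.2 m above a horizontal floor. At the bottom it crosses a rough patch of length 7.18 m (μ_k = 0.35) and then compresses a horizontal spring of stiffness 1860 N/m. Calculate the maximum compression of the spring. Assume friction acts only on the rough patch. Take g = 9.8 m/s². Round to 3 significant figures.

x = 3.52 m

Initial energy: E₁ = mgh = (135)(9.8)(11.2) = 14818 J
Friction removes W_f = μ_k mg d = (0.35)(135)(9.8)(7.18) = 3325 J
Energy reaching the spring: E = 14818 − 3325 = 11493 J
At max compression ½kx² = E ⇒ x = √(2E/k) = √(2 × 11493/1860) = 3.515 m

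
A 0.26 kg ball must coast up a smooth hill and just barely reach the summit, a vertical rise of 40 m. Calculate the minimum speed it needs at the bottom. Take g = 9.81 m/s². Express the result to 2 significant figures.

v = 28 m/s

At the top it is momentarily at rest, so all KE converts to PE: ½mv² = mgh
v = √(2gh) = √(2 × 9.81 × 40) = 28.01 m/s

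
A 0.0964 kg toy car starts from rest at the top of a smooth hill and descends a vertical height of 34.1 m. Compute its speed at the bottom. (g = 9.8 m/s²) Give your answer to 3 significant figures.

v = 25.9 m/s

By conservation of mechanical energy, mgh = ½mv²
v = √(2gh) = √(2 × 9.8 × 34.1) = √668.36 = 25.85 m/s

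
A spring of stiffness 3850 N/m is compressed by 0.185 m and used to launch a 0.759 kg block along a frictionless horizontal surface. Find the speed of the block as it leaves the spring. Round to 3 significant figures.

Spring PE converts entirely to kinetic energy: ½kx² = ½mv²
v = x√(k/m) = 0.185 × √(3850/0.759) = 13.18 m/s

v = 13.2 m/s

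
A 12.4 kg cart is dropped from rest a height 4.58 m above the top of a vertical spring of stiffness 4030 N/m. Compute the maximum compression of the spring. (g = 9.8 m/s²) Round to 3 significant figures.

Let x be the compression. The total drop is H + x, and the cart is instantaneously at rest at max compression, so energy conservation gives:
mg(H + x) = ½kx²
½(4030)x² − (12.4)(9.8)x − (12.4)(9.8)(4.58) = 0
2015x² − 121.5x − 556.6 = 0
x = [121.5 + √(14767 + 4.4859e+06)]/(2 × 2015) = 0.5566 m

x = 0.557 m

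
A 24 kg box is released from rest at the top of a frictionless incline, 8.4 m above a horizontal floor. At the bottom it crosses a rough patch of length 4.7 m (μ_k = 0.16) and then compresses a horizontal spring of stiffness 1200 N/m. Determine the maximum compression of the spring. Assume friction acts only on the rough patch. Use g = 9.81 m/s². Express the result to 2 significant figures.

Initial energy: E₁ = mgh = (24)(9.81)(8.4) = 1977.7 J
Friction removes W_f = μ_k mg d = (0.16)(24)(9.81)(4.7) = 177.1 J
Energy reaching the spring: E = 1977.7 − 177.1 = 1800.6 J
At max compression ½kx² = E ⇒ x = √(2E/k) = √(2 × 1800.6/1200) = 1.732 m

x = 1.7 m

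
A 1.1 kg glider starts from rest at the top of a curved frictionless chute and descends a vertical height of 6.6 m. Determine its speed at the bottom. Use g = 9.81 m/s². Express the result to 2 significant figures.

By conservation of mechanical energy, mgh = ½mv²
v = √(2gh) = √(2 × 9.81 × 6.6) = √129.49 = 11.38 m/s

v = 11 m/s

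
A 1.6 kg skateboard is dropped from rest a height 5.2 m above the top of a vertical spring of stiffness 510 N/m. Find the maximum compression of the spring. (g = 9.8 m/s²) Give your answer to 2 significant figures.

Let x be the compression. The total drop is H + x, and the skateboard is instantaneously at rest at max compression, so energy conservation gives:
mg(H + x) = ½kx²
½(510)x² − (1.6)(9.8)x − (1.6)(9.8)(5.2) = 0
255.0x² − 15.68x − 81.54 = 0
x = [15.68 + √(245.9 + 83167)]/(2 × 255.0) = 0.5970 m

x = 0.60 m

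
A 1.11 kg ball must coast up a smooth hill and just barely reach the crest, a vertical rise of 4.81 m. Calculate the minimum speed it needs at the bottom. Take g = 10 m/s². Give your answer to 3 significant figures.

At the top it is momentarily at rest, so all KE converts to PE: ½mv² = mgh
v = √(2gh) = √(2 × 10 × 4.81) = 9.808 m/s

v = 9.81 m/s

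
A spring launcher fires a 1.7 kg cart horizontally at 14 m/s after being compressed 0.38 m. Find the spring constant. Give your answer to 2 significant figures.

k = 2300 N/m

Energy stored in the spring equals the launch KE: ½kx² = ½mv²
k = mv²/x² = (1.7)(14)²/(0.38)² = 2307 N/m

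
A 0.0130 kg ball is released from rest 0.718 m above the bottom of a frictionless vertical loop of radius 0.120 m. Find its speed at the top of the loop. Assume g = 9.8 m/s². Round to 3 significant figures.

Energy conservation: mgh = ½mv_top² + mg(2r)
v_top² = 2g(h − 2r) = 2(9.8)(0.718 − 0.2400) = 9.369
v_top = 3.061 m/s

v = 3.06 m/s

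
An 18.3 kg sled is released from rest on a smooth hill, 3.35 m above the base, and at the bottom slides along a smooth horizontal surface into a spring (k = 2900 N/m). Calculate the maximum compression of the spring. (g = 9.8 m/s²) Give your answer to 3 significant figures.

x = 0.644 m

Gravitational PE at the top equals spring PE at max compression: mgh = ½kx²
x = √(2mgh/k) = √(2 × 18.3 × 9.8 × 3.35 / 2900) = 0.6437 m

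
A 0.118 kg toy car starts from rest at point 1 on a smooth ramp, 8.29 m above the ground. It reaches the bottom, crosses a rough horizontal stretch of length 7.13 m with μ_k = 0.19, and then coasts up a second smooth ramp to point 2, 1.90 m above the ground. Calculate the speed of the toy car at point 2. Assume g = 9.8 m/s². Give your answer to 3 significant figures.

Energy at 1: mgh₁ = (0.118)(9.8)(8.29) = 9.5866 J
Friction loss: W_f = μ_k mg d = 1.567 J
At 2: ½mv² + mgh₂ = mgh₁ − W_f
½mv² = 9.5866 − 1.567 − 2.1972 = 5.8228 J
v = √(2 × 5.8228/0.118) = 9.934 m/s

v = 9.93 m/s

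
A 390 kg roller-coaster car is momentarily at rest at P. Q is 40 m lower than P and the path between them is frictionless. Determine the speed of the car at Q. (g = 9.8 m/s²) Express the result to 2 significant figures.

Mechanical energy is conserved (no friction): mgh = ½mv²
v = √(2gh) = √(2 × 9.8 × 40) = √784.00 = 28.00 m/s

v = 28 m/s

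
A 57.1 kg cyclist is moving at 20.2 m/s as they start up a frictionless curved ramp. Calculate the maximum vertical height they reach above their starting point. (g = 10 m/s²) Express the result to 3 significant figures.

h = 20.4 m

Setting KE at the bottom equal to PE gained: ½mv² = mgh
h = v²/(2g) = 20.2²/(2 × 10) = 20.40 m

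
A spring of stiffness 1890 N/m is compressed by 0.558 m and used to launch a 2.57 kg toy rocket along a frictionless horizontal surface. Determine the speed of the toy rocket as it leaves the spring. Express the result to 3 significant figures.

v = 15.1 m/s

Conservation of energy: ½kx² = ½mv²
v = x√(k/m) = 0.558 × √(1890/2.57) = 15.13 m/s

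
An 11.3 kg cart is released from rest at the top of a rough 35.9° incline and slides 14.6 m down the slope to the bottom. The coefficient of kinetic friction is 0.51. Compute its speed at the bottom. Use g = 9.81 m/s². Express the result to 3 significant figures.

v = 7.04 m/s

Energy: mgh = ½mv² + W_f, with h = L sinθ and W_f = μ_k (mg cosθ) L
mgh = mgL sinθ = (11.3)(9.81)(14.6)sin35.9° = 949.02 J
W_f = μ_k mg cosθ · L = (0.51)(11.3)(9.81)cos35.9°·14.6 = 668.6 J
½mv² = 949.02 − 668.6 = 280.40 J
v = √(2 × 280.40/11.3) = 7.045 m/s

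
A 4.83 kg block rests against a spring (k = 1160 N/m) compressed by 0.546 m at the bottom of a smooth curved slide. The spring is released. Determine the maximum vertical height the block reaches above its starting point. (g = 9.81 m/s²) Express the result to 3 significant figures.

Energy conservation from release to the highest point: ½kx² = mgh
h = kx²/(2mg) = (1160)(0.546)²/(2 × 4.83 × 9.81) = 3.649 m

h = 3.65 m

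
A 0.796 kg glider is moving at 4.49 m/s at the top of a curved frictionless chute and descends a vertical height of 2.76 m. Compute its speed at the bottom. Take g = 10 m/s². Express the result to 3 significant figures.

v = 8.68 m/s

Equating total energy at the two states: ½mv₀² + mgh = ½mv²
The mass cancels from both sides.
v² = v₀² + 2gh = (4.49)² + 2(10)(2.76) = 75.360
v = √75.360 = 8.681 m/s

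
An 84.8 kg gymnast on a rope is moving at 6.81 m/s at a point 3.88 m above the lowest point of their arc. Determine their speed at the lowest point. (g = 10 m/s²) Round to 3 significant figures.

Mechanical energy is conserved (no friction): ½mv₀² + mgh = ½mv²
The mass cancels from both sides.
v² = v₀² + 2gh = (6.81)² + 2(10)(3.88) = 123.98
v = √123.98 = 11.13 m/s

v = 11.1 m/s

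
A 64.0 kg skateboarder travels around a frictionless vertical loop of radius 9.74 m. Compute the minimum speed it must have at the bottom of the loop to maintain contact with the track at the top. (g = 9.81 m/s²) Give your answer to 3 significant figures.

At the top: mg = mv_top²/r ⇒ v_top² = gr = 95.55 m²/s²
Energy from bottom to top (height 2r): ½mv_bot² = ½mv_top² + mg(2r)
v_bot² = gr + 4gr = 5gr = 477.7
v_bot = √(5gr) = 21.86 m/s

v = 21.9 m/s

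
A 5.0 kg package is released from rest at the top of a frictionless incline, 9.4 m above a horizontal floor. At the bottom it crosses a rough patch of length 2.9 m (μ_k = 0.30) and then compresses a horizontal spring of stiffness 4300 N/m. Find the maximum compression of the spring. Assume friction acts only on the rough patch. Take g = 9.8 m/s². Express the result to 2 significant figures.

x = 0.44 m

Initial energy: E₁ = mgh = (5.0)(9.8)(9.4) = 460.60 J
Friction removes W_f = μ_k mg d = (0.30)(5.0)(9.8)(2.9) = 42.63 J
Energy reaching the spring: E = 460.60 − 42.63 = 417.97 J
At max compression ½kx² = E ⇒ x = √(2E/k) = √(2 × 417.97/4300) = 0.4409 m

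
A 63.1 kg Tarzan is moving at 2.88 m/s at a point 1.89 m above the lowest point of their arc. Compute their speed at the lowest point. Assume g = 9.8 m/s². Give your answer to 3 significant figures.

v = 6.73 m/s

Mechanical energy is conserved (no friction): ½mv₀² + mgh = ½mv²
The mass cancels from both sides.
v² = v₀² + 2gh = (2.88)² + 2(9.8)(1.89) = 45.338
v = √45.338 = 6.733 m/s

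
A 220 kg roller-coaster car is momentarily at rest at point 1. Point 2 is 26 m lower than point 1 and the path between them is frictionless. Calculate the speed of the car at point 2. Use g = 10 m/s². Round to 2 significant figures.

v = 23 m/s

By conservation of mechanical energy, mgh = ½mv²
The mass cancels from both sides.
v = √(2gh) = √(2 × 10 × 26) = √520.00 = 22.80 m/s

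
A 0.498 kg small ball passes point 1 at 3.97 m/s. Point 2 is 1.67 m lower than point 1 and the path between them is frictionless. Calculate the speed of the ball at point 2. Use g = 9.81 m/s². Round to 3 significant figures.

Mechanical energy is conserved (no friction): ½mv₀² + mgh = ½mv²
v² = v₀² + 2gh = (3.97)² + 2(9.81)(1.67) = 48.526
v = √48.526 = 6.966 m/s

v = 6.97 m/s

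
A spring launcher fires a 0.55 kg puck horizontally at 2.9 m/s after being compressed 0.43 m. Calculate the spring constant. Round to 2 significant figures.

½kx² = ½mv²
k = mv²/x² = (0.55)(2.9)²/(0.43)² = 25.02 N/m

k = 25 N/m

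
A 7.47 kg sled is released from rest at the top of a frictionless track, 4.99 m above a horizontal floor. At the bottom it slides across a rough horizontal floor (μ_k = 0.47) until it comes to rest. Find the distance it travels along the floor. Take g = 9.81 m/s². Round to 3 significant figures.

d = 10.6 m

Applying the work–energy principle:
At rest all PE has been dissipated by friction: mgh = μ_k m g d
d = h/μ_k = 4.99/0.47 = 10.62 m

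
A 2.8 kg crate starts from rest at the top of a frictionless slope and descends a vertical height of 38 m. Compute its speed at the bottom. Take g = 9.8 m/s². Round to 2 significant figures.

v = 27 m/s

By conservation of mechanical energy, mgh = ½mv²
v = √(2gh) = √(2 × 9.8 × 38) = √744.80 = 27.29 m/s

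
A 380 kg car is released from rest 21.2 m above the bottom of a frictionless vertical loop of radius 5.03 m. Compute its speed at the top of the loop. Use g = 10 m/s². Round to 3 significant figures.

Energy conservation: mgh = ½mv_top² + mg(2r)
v_top² = 2g(h − 2r) = 2(10)(21.2 − 10.06) = 222.8
v_top = 14.93 m/s

v = 14.9 m/s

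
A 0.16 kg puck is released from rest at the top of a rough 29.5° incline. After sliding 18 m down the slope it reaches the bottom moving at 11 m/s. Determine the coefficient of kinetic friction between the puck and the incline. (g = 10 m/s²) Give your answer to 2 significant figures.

μ_k = 0.18

mgh = ½mv² + μ_k (mg cosθ) L, with h = L sinθ
mgL sinθ = 14.182 J; ½mv² = 9.6800 J
W_f = 14.182 − 9.6800 = 4.502 J
μ_k = W_f/(mg cosθ · L) = 4.502/(1.393 × 18) = 0.1796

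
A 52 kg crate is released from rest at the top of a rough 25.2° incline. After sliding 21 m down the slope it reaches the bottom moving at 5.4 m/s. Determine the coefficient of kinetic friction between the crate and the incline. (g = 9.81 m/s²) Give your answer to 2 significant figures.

μ_k = 0.39

mgh = ½mv² + μ_k (mg cosθ) L, with h = L sinθ
mgL sinθ = 4561.2 J; ½mv² = 758.16 J
W_f = 4561.2 − 758.16 = 3803 J
μ_k = W_f/(mg cosθ · L) = 3803/(461.6 × 21) = 0.3923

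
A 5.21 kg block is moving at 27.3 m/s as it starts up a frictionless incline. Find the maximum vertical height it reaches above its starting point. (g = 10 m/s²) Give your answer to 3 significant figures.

By energy conservation, ½mv² = mgh
h = v²/(2g) = 27.3²/(2 × 10) = 37.26 m

h = 37.3 m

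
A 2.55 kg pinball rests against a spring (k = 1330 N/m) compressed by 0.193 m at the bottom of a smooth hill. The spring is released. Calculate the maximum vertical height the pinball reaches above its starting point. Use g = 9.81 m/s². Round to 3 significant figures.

h = 0.990 m

Energy conservation from release to the highest point: ½kx² = mgh
h = kx²/(2mg) = (1330)(0.193)²/(2 × 2.55 × 9.81) = 0.9902 m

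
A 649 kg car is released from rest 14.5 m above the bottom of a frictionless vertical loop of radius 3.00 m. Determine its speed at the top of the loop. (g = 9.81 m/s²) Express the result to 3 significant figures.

Energy conservation: mgh = ½mv_top² + mg(2r)
v_top² = 2g(h − 2r) = 2(9.81)(14.5 − 6.000) = 166.8
v_top = 12.91 m/s

v = 12.9 m/s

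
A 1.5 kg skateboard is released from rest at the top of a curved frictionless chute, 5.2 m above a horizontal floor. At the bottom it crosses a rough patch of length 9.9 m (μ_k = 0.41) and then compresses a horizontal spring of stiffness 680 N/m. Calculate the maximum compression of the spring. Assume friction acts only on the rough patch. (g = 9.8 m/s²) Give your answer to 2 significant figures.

Initial energy: E₁ = mgh = (1.5)(9.8)(5.2) = 76.440 J
Friction removes W_f = μ_k mg d = (0.41)(1.5)(9.8)(9.9) = 59.67 J
Energy reaching the spring: E = 76.440 − 59.67 = 16.773 J
At max compression ½kx² = E ⇒ x = √(2E/k) = √(2 × 16.773/680) = 0.2221 m

x = 0.22 m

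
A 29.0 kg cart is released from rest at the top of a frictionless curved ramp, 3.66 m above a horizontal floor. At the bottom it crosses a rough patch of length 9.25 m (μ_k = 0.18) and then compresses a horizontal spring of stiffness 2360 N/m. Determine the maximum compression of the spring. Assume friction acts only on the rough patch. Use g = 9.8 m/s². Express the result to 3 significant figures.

Initial energy: E₁ = mgh = (29.0)(9.8)(3.66) = 1040.2 J
Friction removes W_f = μ_k mg d = (0.18)(29.0)(9.8)(9.25) = 473.2 J
Energy reaching the spring: E = 1040.2 − 473.2 = 566.98 J
At max compression ½kx² = E ⇒ x = √(2E/k) = √(2 × 566.98/2360) = 0.6932 m

x = 0.693 m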